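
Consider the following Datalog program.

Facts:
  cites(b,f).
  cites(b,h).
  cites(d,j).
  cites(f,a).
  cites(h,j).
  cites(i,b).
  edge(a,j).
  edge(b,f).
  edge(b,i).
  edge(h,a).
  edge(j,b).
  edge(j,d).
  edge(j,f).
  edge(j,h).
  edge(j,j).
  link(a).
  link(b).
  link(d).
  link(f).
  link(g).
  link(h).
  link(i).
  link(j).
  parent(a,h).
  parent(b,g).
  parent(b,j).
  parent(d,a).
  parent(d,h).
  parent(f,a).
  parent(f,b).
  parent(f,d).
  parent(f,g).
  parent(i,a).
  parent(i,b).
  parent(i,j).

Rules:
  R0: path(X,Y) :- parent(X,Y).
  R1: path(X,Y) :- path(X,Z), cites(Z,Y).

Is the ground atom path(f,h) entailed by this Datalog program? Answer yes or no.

round 1: derive path(a,h) via R0 from parent(a,h)
round 1: derive path(b,g) via R0 from parent(b,g)
round 1: derive path(b,j) via R0 from parent(b,j)
round 1: derive path(d,a) via R0 from parent(d,a)
round 1: derive path(d,h) via R0 from parent(d,h)
round 1: derive path(f,a) via R0 from parent(f,a)
round 1: derive path(f,b) via R0 from parent(f,b)
round 1: derive path(f,d) via R0 from parent(f,d)
round 1: derive path(f,g) via R0 from parent(f,g)
round 1: derive path(i,a) via R0 from parent(i,a)
round 1: derive path(i,b) via R0 from parent(i,b)
round 1: derive path(i,j) via R0 from parent(i,j)
round 2: derive path(a,j) via R1 from path(a,h), cites(h,j)
round 2: derive path(d,j) via R1 from path(d,h), cites(h,j)
round 2: derive path(f,f) via R1 from path(f,b), cites(b,f)
round 2: derive path(f,h) via R1 from path(f,b), cites(b,h)
round 2: derive path(f,j) via R1 from path(f,d), cites(d,j)
round 2: derive path(i,f) via R1 from path(i,b), cites(b,f)
round 2: derive path(i,h) via R1 from path(i,b), cites(b,h)

yes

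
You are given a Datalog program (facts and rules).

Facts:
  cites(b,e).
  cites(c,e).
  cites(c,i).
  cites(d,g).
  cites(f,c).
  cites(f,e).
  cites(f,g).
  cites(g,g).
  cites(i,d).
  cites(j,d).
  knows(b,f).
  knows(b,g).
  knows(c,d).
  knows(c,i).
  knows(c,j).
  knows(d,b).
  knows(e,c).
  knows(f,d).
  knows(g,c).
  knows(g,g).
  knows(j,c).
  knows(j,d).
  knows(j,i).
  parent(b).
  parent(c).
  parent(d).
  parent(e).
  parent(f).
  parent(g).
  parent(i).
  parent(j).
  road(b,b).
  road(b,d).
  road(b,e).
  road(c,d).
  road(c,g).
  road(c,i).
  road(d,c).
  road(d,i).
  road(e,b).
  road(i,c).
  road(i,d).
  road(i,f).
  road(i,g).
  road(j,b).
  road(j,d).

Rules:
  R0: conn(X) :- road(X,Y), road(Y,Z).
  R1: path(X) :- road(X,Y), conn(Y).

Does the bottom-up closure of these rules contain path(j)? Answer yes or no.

yes

round 1: derive conn(b) via R0 from road(b,b), road(b,b)
round 1: derive conn(c) via R0 from road(c,d), road(d,c)
round 1: derive conn(d) via R0 from road(d,c), road(c,d)
round 1: derive conn(e) via R0 from road(e,b), road(b,b)
round 1: derive conn(i) via R0 from road(i,c), road(c,d)
round 1: derive conn(j) via R0 from road(j,b), road(b,b)
round 2: derive path(b) via R1 from road(b,b), conn(b)
round 2: derive path(c) via R1 from road(c,d), conn(d)
round 2: derive path(d) via R1 from road(d,c), conn(c)
round 2: derive path(e) via R1 from road(e,b), conn(b)
round 2: derive path(i) via R1 from road(i,c), conn(c)
round 2: derive path(j) via R1 from road(j,b), conn(b)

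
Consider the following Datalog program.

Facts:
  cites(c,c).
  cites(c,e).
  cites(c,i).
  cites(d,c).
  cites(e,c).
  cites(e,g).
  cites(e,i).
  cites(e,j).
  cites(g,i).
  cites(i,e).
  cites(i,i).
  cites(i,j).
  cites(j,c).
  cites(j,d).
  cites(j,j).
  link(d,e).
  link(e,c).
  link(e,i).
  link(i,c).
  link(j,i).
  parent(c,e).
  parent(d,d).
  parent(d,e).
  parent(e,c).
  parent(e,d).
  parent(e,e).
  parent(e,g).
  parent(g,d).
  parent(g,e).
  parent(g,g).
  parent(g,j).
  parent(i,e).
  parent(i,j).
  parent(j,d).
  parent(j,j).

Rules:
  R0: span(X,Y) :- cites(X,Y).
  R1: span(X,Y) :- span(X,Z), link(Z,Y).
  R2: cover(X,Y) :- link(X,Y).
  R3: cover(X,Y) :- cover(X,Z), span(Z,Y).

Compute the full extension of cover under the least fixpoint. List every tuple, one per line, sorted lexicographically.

cover(d,c)
cover(d,d)
cover(d,e)
cover(d,g)
cover(d,i)
cover(d,j)
cover(e,c)
cover(e,d)
cover(e,e)
cover(e,g)
cover(e,i)
cover(e,j)
cover(i,c)
cover(i,d)
cover(i,e)
cover(i,g)
cover(i,i)
cover(i,j)
cover(j,c)
cover(j,d)
cover(j,e)
cover(j,g)
cover(j,i)
cover(j,j)

round 1: derive span(c,c) via R0 from cites(c,c)
round 1: derive span(c,e) via R0 from cites(c,e)
round 1: derive span(c,i) via R0 from cites(c,i)
round 1: derive span(d,c) via R0 from cites(d,c)
round 1: derive span(e,c) via R0 from cites(e,c)
round 1: derive span(e,g) via R0 from cites(e,g)
round 1: derive span(e,i) via R0 from cites(e,i)
round 1: derive span(e,j) via R0 from cites(e,j)
round 1: derive span(g,i) via R0 from cites(g,i)
round 1: derive span(i,e) via R0 from cites(i,e)
round 1: derive span(i,i) via R0 from cites(i,i)
round 1: derive span(i,j) via R0 from cites(i,j)
round 1: derive span(j,c) via R0 from cites(j,c)
round 1: derive span(j,d) via R0 from cites(j,d)
round 1: derive span(j,j) via R0 from cites(j,j)
round 1: derive cover(d,e) via R2 from link(d,e)
round 1: derive cover(e,c) via R2 from link(e,c)
round 1: derive cover(e,i) via R2 from link(e,i)
round 1: derive cover(i,c) via R2 from link(i,c)
round 1: derive cover(j,i) via R2 from link(j,i)
round 2: derive span(g,c) via R1 from span(g,i), link(i,c)
round 2: derive span(i,c) via R1 from span(i,e), link(e,c)
round 2: derive span(j,e) via R1 from span(j,d), link(d,e)
round 2: derive span(j,i) via R1 from span(j,j), link(j,i)
round 2: derive cover(d,c) via R3 from cover(d,e), span(e,c)
round 2: derive cover(d,g) via R3 from cover(d,e), span(e,g)
round 2: derive cover(d,i) via R3 from cover(d,e), span(e,i)
round 2: derive cover(d,j) via R3 from cover(d,e), span(e,j)
round 2: derive cover(e,e) via R3 from cover(e,c), span(c,e)
round 2: derive cover(e,j) via R3 from cover(e,i), span(i,j)
round 2: derive cover(i,e) via R3 from cover(i,c), span(c,e)
round 2: derive cover(i,i) via R3 from cover(i,c), span(c,i)
round 2: derive cover(j,e) via R3 from cover(j,i), span(i,e)
round 2: derive cover(j,j) via R3 from cover(j,i), span(i,j)
round 3: derive cover(d,d) via R3 from cover(d,j), span(j,d)
round 3: derive cover(e,d) via R3 from cover(e,j), span(j,d)
round 3: derive cover(e,g) via R3 from cover(e,e), span(e,g)
round 3: derive cover(i,g) via R3 from cover(i,e), span(e,g)
round 3: derive cover(i,j) via R3 from cover(i,e), span(e,j)
round 3: derive cover(j,c) via R3 from cover(j,e), span(e,c)
round 3: derive cover(j,d) via R3 from cover(j,j), span(j,d)
round 3: derive cover(j,g) via R3 from cover(j,e), span(e,g)
round 4: derive cover(i,d) via R3 from cover(i,j), span(j,d)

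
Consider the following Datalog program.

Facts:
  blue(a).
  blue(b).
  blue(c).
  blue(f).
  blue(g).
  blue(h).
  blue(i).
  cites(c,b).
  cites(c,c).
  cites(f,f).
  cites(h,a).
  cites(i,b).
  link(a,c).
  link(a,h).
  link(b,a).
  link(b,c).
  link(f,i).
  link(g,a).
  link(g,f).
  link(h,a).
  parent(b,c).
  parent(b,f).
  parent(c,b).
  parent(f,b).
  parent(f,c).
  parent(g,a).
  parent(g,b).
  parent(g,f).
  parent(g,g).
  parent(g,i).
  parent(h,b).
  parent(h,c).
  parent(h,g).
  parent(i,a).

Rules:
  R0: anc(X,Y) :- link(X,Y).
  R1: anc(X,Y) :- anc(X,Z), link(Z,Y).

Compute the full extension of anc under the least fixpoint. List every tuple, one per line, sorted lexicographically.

round 1: derive anc(a,c) via R0 from link(a,c)
round 1: derive anc(a,h) via R0 from link(a,h)
round 1: derive anc(b,a) via R0 from link(b,a)
round 1: derive anc(b,c) via R0 from link(b,c)
round 1: derive anc(f,i) via R0 from link(f,i)
round 1: derive anc(g,a) via R0 from link(g,a)
round 1: derive anc(g,f) via R0 from link(g,f)
round 1: derive anc(h,a) via R0 from link(h,a)
round 2: derive anc(a,a) via R1 from anc(a,h), link(h,a)
round 2: derive anc(b,h) via R1 from anc(b,a), link(a,h)
round 2: derive anc(g,c) via R1 from anc(g,a), link(a,c)
round 2: derive anc(g,h) via R1 from anc(g,a), link(a,h)
round 2: derive anc(g,i) via R1 from anc(g,f), link(f,i)
round 2: derive anc(h,c) via R1 from anc(h,a), link(a,c)
round 2: derive anc(h,h) via R1 from anc(h,a), link(a,h)

anc(a,a)
anc(a,c)
anc(a,h)
anc(b,a)
anc(b,c)
anc(b,h)
anc(f,i)
anc(g,a)
anc(g,c)
anc(g,f)
anc(g,h)
anc(g,i)
anc(h,a)
anc(h,c)
anc(h,h)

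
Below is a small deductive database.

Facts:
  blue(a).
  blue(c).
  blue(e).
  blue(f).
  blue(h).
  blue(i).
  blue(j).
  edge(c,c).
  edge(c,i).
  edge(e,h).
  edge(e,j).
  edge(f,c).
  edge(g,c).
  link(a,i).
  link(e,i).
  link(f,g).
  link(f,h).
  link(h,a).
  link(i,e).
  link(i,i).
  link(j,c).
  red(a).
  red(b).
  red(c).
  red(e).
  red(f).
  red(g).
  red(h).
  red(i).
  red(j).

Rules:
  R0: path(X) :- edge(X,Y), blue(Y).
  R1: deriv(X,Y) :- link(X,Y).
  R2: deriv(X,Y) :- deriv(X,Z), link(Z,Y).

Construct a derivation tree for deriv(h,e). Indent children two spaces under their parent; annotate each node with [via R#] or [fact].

deriv(h,e)  [via R2]
  deriv(h,i)  [via R2]
    deriv(h,a)  [via R1]
      link(h,a)  [fact]
    link(a,i)  [fact]
  link(i,e)  [fact]

round 1: derive deriv(a,i) via R1 from link(a,i)
round 1: derive deriv(e,i) via R1 from link(e,i)
round 1: derive deriv(f,g) via R1 from link(f,g)
round 1: derive deriv(f,h) via R1 from link(f,h)
round 1: derive deriv(h,a) via R1 from link(h,a)
round 1: derive deriv(i,e) via R1 from link(i,e)
round 1: derive deriv(i,i) via R1 from link(i,i)
round 1: derive deriv(j,c) via R1 from link(j,c)
round 2: derive deriv(a,e) via R2 from deriv(a,i), link(i,e)
round 2: derive deriv(e,e) via R2 from deriv(e,i), link(i,e)
round 2: derive deriv(f,a) via R2 from deriv(f,h), link(h,a)
round 2: derive deriv(h,i) via R2 from deriv(h,a), link(a,i)
round 3: derive deriv(f,i) via R2 from deriv(f,a), link(a,i)
round 3: derive deriv(h,e) via R2 from deriv(h,i), link(i,e)
round 4: derive deriv(f,e) via R2 from deriv(f,i), link(i,e)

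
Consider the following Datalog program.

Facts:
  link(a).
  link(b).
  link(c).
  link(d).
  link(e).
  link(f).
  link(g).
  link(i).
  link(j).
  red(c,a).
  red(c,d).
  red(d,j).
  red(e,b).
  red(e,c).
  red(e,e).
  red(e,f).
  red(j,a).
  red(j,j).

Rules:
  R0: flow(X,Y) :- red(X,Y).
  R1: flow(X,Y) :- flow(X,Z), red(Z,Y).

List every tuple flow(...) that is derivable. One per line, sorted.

flow(c,a)
flow(c,d)
flow(c,j)
flow(d,a)
flow(d,j)
flow(e,a)
flow(e,b)
flow(e,c)
flow(e,d)
flow(e,e)
flow(e,f)
flow(e,j)
flow(j,a)
flow(j,j)

round 1: derive flow(c,a) via R0 from red(c,a)
round 1: derive flow(c,d) via R0 from red(c,d)
round 1: derive flow(d,j) via R0 from red(d,j)
round 1: derive flow(e,b) via R0 from red(e,b)
round 1: derive flow(e,c) via R0 from red(e,c)
round 1: derive flow(e,e) via R0 from red(e,e)
round 1: derive flow(e,f) via R0 from red(e,f)
round 1: derive flow(j,a) via R0 from red(j,a)
round 1: derive flow(j,j) via R0 from red(j,j)
round 2: derive flow(c,j) via R1 from flow(c,d), red(d,j)
round 2: derive flow(d,a) via R1 from flow(d,j), red(j,a)
round 2: derive flow(e,a) via R1 from flow(e,c), red(c,a)
round 2: derive flow(e,d) via R1 from flow(e,c), red(c,d)
round 3: derive flow(e,j) via R1 from flow(e,d), red(d,j)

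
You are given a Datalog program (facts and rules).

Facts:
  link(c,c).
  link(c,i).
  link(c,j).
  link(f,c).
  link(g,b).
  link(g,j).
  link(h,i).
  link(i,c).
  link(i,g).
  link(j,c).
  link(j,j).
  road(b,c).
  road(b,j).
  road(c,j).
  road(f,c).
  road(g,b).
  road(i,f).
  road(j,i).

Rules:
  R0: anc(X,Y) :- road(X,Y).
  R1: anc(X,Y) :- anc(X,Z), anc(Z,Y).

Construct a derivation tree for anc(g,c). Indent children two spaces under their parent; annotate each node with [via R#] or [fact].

round 1: derive anc(b,c) via R0 from road(b,c)
round 1: derive anc(b,j) via R0 from road(b,j)
round 1: derive anc(c,j) via R0 from road(c,j)
round 1: derive anc(f,c) via R0 from road(f,c)
round 1: derive anc(g,b) via R0 from road(g,b)
round 1: derive anc(i,f) via R0 from road(i,f)
round 1: derive anc(j,i) via R0 from road(j,i)
round 2: derive anc(b,i) via R1 from anc(b,j), anc(j,i)
round 2: derive anc(c,i) via R1 from anc(c,j), anc(j,i)
round 2: derive anc(f,j) via R1 from anc(f,c), anc(c,j)
round 2: derive anc(g,c) via R1 from anc(g,b), anc(b,c)
round 2: derive anc(g,j) via R1 from anc(g,b), anc(b,j)
round 2: derive anc(i,c) via R1 from anc(i,f), anc(f,c)
round 2: derive anc(j,f) via R1 from anc(j,i), anc(i,f)
round 3: derive anc(b,f) via R1 from anc(b,i), anc(i,f)
round 3: derive anc(c,c) via R1 from anc(c,i), anc(i,c)
round 3: derive anc(c,f) via R1 from anc(c,i), anc(i,f)
round 3: derive anc(f,f) via R1 from anc(f,j), anc(j,f)
round 3: derive anc(f,i) via R1 from anc(f,c), anc(c,i)
round 3: derive anc(g,f) via R1 from anc(g,j), anc(j,f)
round 3: derive anc(g,i) via R1 from anc(g,b), anc(b,i)
round 3: derive anc(i,i) via R1 from anc(i,c), anc(c,i)
round 3: derive anc(i,j) via R1 from anc(i,c), anc(c,j)
round 3: derive anc(j,c) via R1 from anc(j,f), anc(f,c)
round 3: derive anc(j,j) via R1 from anc(j,f), anc(f,j)

anc(g,c)  [via R1]
  anc(g,b)  [via R0]
    road(g,b)  [fact]
  anc(b,c)  [via R0]
    road(b,c)  [fact]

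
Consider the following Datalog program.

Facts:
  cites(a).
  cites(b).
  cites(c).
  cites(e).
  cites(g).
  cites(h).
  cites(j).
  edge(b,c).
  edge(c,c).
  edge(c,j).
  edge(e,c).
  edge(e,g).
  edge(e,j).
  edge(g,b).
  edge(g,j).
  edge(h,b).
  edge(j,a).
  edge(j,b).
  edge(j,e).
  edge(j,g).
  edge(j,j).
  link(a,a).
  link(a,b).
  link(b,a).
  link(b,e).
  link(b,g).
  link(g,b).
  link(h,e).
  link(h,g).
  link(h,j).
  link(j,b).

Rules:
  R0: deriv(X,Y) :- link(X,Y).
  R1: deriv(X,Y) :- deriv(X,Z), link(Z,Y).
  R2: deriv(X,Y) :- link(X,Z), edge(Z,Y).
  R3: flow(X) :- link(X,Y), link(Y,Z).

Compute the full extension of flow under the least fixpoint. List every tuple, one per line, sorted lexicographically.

flow(a)
flow(b)
flow(g)
flow(h)
flow(j)

round 1: derive flow(a) via R3 from link(a,a), link(a,a)
round 1: derive flow(b) via R3 from link(b,a), link(a,a)
round 1: derive flow(g) via R3 from link(g,b), link(b,a)
round 1: derive flow(h) via R3 from link(h,g), link(g,b)
round 1: derive flow(j) via R3 from link(j,b), link(b,a)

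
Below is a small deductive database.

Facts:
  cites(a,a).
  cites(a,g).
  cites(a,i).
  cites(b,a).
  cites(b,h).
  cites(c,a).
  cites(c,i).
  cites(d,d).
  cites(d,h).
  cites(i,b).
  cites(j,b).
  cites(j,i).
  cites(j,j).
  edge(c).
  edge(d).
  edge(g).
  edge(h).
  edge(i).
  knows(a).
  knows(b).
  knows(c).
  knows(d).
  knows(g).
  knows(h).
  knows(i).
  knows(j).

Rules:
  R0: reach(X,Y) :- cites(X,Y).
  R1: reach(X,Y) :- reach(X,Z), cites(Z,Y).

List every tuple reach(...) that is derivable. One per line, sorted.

round 1: derive reach(a,a) via R0 from cites(a,a)
round 1: derive reach(a,g) via R0 from cites(a,g)
round 1: derive reach(a,i) via R0 from cites(a,i)
round 1: derive reach(b,a) via R0 from cites(b,a)
round 1: derive reach(b,h) via R0 from cites(b,h)
round 1: derive reach(c,a) via R0 from cites(c,a)
round 1: derive reach(c,i) via R0 from cites(c,i)
round 1: derive reach(d,d) via R0 from cites(d,d)
round 1: derive reach(d,h) via R0 from cites(d,h)
round 1: derive reach(i,b) via R0 from cites(i,b)
round 1: derive reach(j,b) via R0 from cites(j,b)
round 1: derive reach(j,i) via R0 from cites(j,i)
round 1: derive reach(j,j) via R0 from cites(j,j)
round 2: derive reach(a,b) via R1 from reach(a,i), cites(i,b)
round 2: derive reach(b,g) via R1 from reach(b,a), cites(a,g)
round 2: derive reach(b,i) via R1 from reach(b,a), cites(a,i)
round 2: derive reach(c,b) via R1 from reach(c,i), cites(i,b)
round 2: derive reach(c,g) via R1 from reach(c,a), cites(a,g)
round 2: derive reach(i,a) via R1 from reach(i,b), cites(b,a)
round 2: derive reach(i,h) via R1 from reach(i,b), cites(b,h)
round 2: derive reach(j,a) via R1 from reach(j,b), cites(b,a)
round 2: derive reach(j,h) via R1 from reach(j,b), cites(b,h)
round 3: derive reach(a,h) via R1 from reach(a,b), cites(b,h)
round 3: derive reach(b,b) via R1 from reach(b,i), cites(i,b)
round 3: derive reach(c,h) via R1 from reach(c,b), cites(b,h)
round 3: derive reach(i,g) via R1 from reach(i,a), cites(a,g)
round 3: derive reach(i,i) via R1 from reach(i,a), cites(a,i)
round 3: derive reach(j,g) via R1 from reach(j,a), cites(a,g)

reach(a,a)
reach(a,b)
reach(a,g)
reach(a,h)
reach(a,i)
reach(b,a)
reach(b,b)
reach(b,g)
reach(b,h)
reach(b,i)
reach(c,a)
reach(c,b)
reach(c,g)
reach(c,h)
reach(c,i)
reach(d,d)
reach(d,h)
reach(i,a)
reach(i,b)
reach(i,g)
reach(i,h)
reach(i,i)
reach(j,a)
reach(j,b)
reach(j,g)
reach(j,h)
reach(j,i)
reach(j,j)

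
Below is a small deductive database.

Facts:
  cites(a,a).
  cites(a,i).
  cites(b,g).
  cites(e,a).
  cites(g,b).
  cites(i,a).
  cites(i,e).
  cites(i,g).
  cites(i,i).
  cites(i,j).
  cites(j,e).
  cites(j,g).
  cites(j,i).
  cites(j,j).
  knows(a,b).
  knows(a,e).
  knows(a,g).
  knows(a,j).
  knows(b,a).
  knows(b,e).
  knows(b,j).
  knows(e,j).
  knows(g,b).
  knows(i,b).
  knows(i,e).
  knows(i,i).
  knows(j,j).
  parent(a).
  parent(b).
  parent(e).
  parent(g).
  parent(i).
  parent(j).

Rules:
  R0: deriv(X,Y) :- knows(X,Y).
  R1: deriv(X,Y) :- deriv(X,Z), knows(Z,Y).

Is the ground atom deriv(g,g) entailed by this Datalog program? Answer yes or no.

round 1: derive deriv(a,b) via R0 from knows(a,b)
round 1: derive deriv(a,e) via R0 from knows(a,e)
round 1: derive deriv(a,g) via R0 from knows(a,g)
round 1: derive deriv(a,j) via R0 from knows(a,j)
round 1: derive deriv(b,a) via R0 from knows(b,a)
round 1: derive deriv(b,e) via R0 from knows(b,e)
round 1: derive deriv(b,j) via R0 from knows(b,j)
round 1: derive deriv(e,j) via R0 from knows(e,j)
round 1: derive deriv(g,b) via R0 from knows(g,b)
round 1: derive deriv(i,b) via R0 from knows(i,b)
round 1: derive deriv(i,e) via R0 from knows(i,e)
round 1: derive deriv(i,i) via R0 from knows(i,i)
round 1: derive deriv(j,j) via R0 from knows(j,j)
round 2: derive deriv(a,a) via R1 from deriv(a,b), knows(b,a)
round 2: derive deriv(b,b) via R1 from deriv(b,a), knows(a,b)
round 2: derive deriv(b,g) via R1 from deriv(b,a), knows(a,g)
round 2: derive deriv(g,a) via R1 from deriv(g,b), knows(b,a)
round 2: derive deriv(g,e) via R1 from deriv(g,b), knows(b,e)
round 2: derive deriv(g,j) via R1 from deriv(g,b), knows(b,j)
round 2: derive deriv(i,a) via R1 from deriv(i,b), knows(b,a)
round 2: derive deriv(i,j) via R1 from deriv(i,b), knows(b,j)
round 3: derive deriv(g,g) via R1 from deriv(g,a), knows(a,g)
round 3: derive deriv(i,g) via R1 from deriv(i,a), knows(a,g)

yes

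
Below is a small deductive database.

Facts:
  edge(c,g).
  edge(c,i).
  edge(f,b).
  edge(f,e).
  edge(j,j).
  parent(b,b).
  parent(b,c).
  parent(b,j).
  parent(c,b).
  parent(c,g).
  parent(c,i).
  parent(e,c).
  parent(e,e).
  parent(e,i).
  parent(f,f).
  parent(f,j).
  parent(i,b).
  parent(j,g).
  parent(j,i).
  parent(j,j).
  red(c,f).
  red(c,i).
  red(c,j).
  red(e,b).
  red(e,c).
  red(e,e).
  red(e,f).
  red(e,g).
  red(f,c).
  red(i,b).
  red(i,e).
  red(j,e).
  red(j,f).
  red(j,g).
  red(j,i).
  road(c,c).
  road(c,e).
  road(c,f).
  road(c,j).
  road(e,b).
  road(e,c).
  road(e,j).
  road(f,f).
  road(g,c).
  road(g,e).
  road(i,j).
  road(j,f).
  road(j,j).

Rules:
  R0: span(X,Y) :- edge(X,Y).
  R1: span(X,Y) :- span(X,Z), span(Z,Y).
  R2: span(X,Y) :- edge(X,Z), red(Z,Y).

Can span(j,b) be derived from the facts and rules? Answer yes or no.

round 1: derive span(c,g) via R0 from edge(c,g)
round 1: derive span(c,i) via R0 from edge(c,i)
round 1: derive span(f,b) via R0 from edge(f,b)
round 1: derive span(f,e) via R0 from edge(f,e)
round 1: derive span(j,j) via R0 from edge(j,j)
round 1: derive span(c,b) via R2 from edge(c,i), red(i,b)
round 1: derive span(c,e) via R2 from edge(c,i), red(i,e)
round 1: derive span(f,c) via R2 from edge(f,e), red(e,c)
round 1: derive span(f,f) via R2 from edge(f,e), red(e,f)
round 1: derive span(f,g) via R2 from edge(f,e), red(e,g)
round 1: derive span(j,e) via R2 from edge(j,j), red(j,e)
round 1: derive span(j,f) via R2 from edge(j,j), red(j,f)
round 1: derive span(j,g) via R2 from edge(j,j), red(j,g)
round 1: derive span(j,i) via R2 from edge(j,j), red(j,i)
round 2: derive span(f,i) via R1 from span(f,c), span(c,i)
round 2: derive span(j,b) via R1 from span(j,f), span(f,b)
round 2: derive span(j,c) via R1 from span(j,f), span(f,c)

yes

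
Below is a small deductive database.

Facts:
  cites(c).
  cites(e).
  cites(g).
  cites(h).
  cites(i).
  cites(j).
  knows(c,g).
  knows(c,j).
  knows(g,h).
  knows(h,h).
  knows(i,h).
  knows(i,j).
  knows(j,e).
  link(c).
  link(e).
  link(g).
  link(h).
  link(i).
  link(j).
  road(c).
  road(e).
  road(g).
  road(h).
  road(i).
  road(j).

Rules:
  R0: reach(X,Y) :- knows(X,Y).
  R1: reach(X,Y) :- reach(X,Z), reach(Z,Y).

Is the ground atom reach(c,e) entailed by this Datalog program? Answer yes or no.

round 1: derive reach(c,g) via R0 from knows(c,g)
round 1: derive reach(c,j) via R0 from knows(c,j)
round 1: derive reach(g,h) via R0 from knows(g,h)
round 1: derive reach(h,h) via R0 from knows(h,h)
round 1: derive reach(i,h) via R0 from knows(i,h)
round 1: derive reach(i,j) via R0 from knows(i,j)
round 1: derive reach(j,e) via R0 from knows(j,e)
round 2: derive reach(c,e) via R1 from reach(c,j), reach(j,e)
round 2: derive reach(c,h) via R1 from reach(c,g), reach(g,h)
round 2: derive reach(i,e) via R1 from reach(i,j), reach(j,e)

yes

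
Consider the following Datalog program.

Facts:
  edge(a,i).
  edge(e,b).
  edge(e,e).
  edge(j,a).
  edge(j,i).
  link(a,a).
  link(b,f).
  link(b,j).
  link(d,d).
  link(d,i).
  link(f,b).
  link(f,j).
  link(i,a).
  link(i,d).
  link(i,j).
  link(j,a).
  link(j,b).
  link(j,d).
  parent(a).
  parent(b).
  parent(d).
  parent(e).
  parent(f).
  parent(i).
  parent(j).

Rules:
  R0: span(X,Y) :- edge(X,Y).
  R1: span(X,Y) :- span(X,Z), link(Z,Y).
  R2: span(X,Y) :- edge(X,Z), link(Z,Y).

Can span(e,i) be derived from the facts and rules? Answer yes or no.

round 1: derive span(a,i) via R0 from edge(a,i)
round 1: derive span(e,b) via R0 from edge(e,b)
round 1: derive span(e,e) via R0 from edge(e,e)
round 1: derive span(j,a) via R0 from edge(j,a)
round 1: derive span(j,i) via R0 from edge(j,i)
round 1: derive span(a,a) via R2 from edge(a,i), link(i,a)
round 1: derive span(a,d) via R2 from edge(a,i), link(i,d)
round 1: derive span(a,j) via R2 from edge(a,i), link(i,j)
round 1: derive span(e,f) via R2 from edge(e,b), link(b,f)
round 1: derive span(e,j) via R2 from edge(e,b), link(b,j)
round 1: derive span(j,d) via R2 from edge(j,i), link(i,d)
round 1: derive span(j,j) via R2 from edge(j,i), link(i,j)
round 2: derive span(a,b) via R1 from span(a,j), link(j,b)
round 2: derive span(e,a) via R1 from span(e,j), link(j,a)
round 2: derive span(e,d) via R1 from span(e,j), link(j,d)
round 2: derive span(j,b) via R1 from span(j,j), link(j,b)
round 3: derive span(a,f) via R1 from span(a,b), link(b,f)
round 3: derive span(e,i) via R1 from span(e,d), link(d,i)
round 3: derive span(j,f) via R1 from span(j,b), link(b,f)

yes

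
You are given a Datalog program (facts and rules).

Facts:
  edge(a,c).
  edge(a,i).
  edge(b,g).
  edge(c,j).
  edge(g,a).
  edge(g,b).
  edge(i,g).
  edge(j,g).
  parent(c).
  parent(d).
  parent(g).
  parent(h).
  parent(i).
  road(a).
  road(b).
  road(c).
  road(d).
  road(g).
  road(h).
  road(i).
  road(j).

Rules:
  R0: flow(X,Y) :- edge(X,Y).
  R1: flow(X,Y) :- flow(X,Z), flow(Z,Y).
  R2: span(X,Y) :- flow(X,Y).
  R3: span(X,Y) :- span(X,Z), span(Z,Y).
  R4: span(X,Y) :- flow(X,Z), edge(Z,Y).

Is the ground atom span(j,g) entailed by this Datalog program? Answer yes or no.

yes

round 1: derive flow(a,c) via R0 from edge(a,c)
round 1: derive flow(a,i) via R0 from edge(a,i)
round 1: derive flow(b,g) via R0 from edge(b,g)
round 1: derive flow(c,j) via R0 from edge(c,j)
round 1: derive flow(g,a) via R0 from edge(g,a)
round 1: derive flow(g,b) via R0 from edge(g,b)
round 1: derive flow(i,g) via R0 from edge(i,g)
round 1: derive flow(j,g) via R0 from edge(j,g)
round 2: derive flow(a,g) via R1 from flow(a,i), flow(i,g)
round 2: derive flow(a,j) via R1 from flow(a,c), flow(c,j)
round 2: derive flow(b,a) via R1 from flow(b,g), flow(g,a)
round 2: derive flow(b,b) via R1 from flow(b,g), flow(g,b)
round 2: derive flow(c,g) via R1 from flow(c,j), flow(j,g)
round 2: derive flow(g,c) via R1 from flow(g,a), flow(a,c)
round 2: derive flow(g,g) via R1 from flow(g,b), flow(b,g)
round 2: derive flow(g,i) via R1 from flow(g,a), flow(a,i)
round 2: derive flow(i,a) via R1 from flow(i,g), flow(g,a)
round 2: derive flow(i,b) via R1 from flow(i,g), flow(g,b)
round 2: derive flow(j,a) via R1 from flow(j,g), flow(g,a)
round 2: derive flow(j,b) via R1 from flow(j,g), flow(g,b)
round 2: derive span(a,c) via R2 from flow(a,c)
round 2: derive span(a,i) via R2 from flow(a,i)
round 2: derive span(b,g) via R2 from flow(b,g)
round 2: derive span(c,j) via R2 from flow(c,j)
round 2: derive span(g,a) via R2 from flow(g,a)
round 2: derive span(g,b) via R2 from flow(g,b)
round 2: derive span(i,g) via R2 from flow(i,g)
round 2: derive span(j,g) via R2 from flow(j,g)
round 2: derive span(a,g) via R4 from flow(a,i), edge(i,g)
round 2: derive span(a,j) via R4 from flow(a,c), edge(c,j)
round 2: derive span(b,a) via R4 from flow(b,g), edge(g,a)
round 2: derive span(b,b) via R4 from flow(b,g), edge(g,b)
round 2: derive span(c,g) via R4 from flow(c,j), edge(j,g)
round 2: derive span(g,c) via R4 from flow(g,a), edge(a,c)
round 2: derive span(g,g) via R4 from flow(g,b), edge(b,g)
round 2: derive span(g,i) via R4 from flow(g,a), edge(a,i)
round 2: derive span(i,a) via R4 from flow(i,g), edge(g,a)
round 2: derive span(i,b) via R4 from flow(i,g), edge(g,b)
round 2: derive span(j,a) via R4 from flow(j,g), edge(g,a)
round 2: derive span(j,b) via R4 from flow(j,g), edge(g,b)
round 3: derive flow(a,a) via R1 from flow(a,g), flow(g,a)
round 3: derive flow(a,b) via R1 from flow(a,g), flow(g,b)
round 3: derive flow(b,c) via R1 from flow(b,a), flow(a,c)
round 3: derive flow(b,i) via R1 from flow(b,a), flow(a,i)
round 3: derive flow(b,j) via R1 from flow(b,a), flow(a,j)
round 3: derive flow(c,a) via R1 from flow(c,g), flow(g,a)
round 3: derive flow(c,b) via R1 from flow(c,g), flow(g,b)
round 3: derive flow(c,c) via R1 from flow(c,g), flow(g,c)
round 3: derive flow(c,i) via R1 from flow(c,g), flow(g,i)
round 3: derive flow(g,j) via R1 from flow(g,a), flow(a,j)
round 3: derive flow(i,c) via R1 from flow(i,a), flow(a,c)
round 3: derive flow(i,i) via R1 from flow(i,a), flow(a,i)
round 3: derive flow(i,j) via R1 from flow(i,a), flow(a,j)
round 3: derive flow(j,c) via R1 from flow(j,a), flow(a,c)
round 3: derive flow(j,i) via R1 from flow(j,a), flow(a,i)
round 3: derive flow(j,j) via R1 from flow(j,a), flow(a,j)
round 3: derive span(a,a) via R3 from span(a,g), span(g,a)
round 3: derive span(a,b) via R3 from span(a,g), span(g,b)
round 3: derive span(b,c) via R3 from span(b,a), span(a,c)
round 3: derive span(b,i) via R3 from span(b,a), span(a,i)
round 3: derive span(b,j) via R3 from span(b,a), span(a,j)
round 3: derive span(c,a) via R3 from span(c,g), span(g,a)
round 3: derive span(c,b) via R3 from span(c,g), span(g,b)
round 3: derive span(c,c) via R3 from span(c,g), span(g,c)
round 3: derive span(c,i) via R3 from span(c,g), span(g,i)
round 3: derive span(g,j) via R3 from span(g,a), span(a,j)
round 3: derive span(i,c) via R3 from span(i,a), span(a,c)
round 3: derive span(i,i) via R3 from span(i,a), span(a,i)
round 3: derive span(i,j) via R3 from span(i,a), span(a,j)
round 3: derive span(j,c) via R3 from span(j,a), span(a,c)
round 3: derive span(j,i) via R3 from span(j,a), span(a,i)
round 3: derive span(j,j) via R3 from span(j,a), span(a,j)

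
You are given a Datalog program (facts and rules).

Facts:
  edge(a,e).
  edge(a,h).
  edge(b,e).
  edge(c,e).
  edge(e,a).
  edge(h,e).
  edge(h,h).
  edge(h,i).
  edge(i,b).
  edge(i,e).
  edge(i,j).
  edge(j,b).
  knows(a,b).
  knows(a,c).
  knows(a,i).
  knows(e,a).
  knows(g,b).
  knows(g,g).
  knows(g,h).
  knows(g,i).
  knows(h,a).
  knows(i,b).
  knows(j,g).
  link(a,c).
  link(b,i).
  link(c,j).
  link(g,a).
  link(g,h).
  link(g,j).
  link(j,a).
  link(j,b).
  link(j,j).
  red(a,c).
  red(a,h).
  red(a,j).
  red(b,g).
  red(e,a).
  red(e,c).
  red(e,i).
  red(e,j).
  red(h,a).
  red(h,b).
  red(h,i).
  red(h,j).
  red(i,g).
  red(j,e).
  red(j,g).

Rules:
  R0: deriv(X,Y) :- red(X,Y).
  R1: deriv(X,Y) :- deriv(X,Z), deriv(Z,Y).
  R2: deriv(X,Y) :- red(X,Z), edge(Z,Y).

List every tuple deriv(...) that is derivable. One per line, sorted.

deriv(a,a)
deriv(a,b)
deriv(a,c)
deriv(a,e)
deriv(a,g)
deriv(a,h)
deriv(a,i)
deriv(a,j)
deriv(b,g)
deriv(e,a)
deriv(e,b)
deriv(e,c)
deriv(e,e)
deriv(e,g)
deriv(e,h)
deriv(e,i)
deriv(e,j)
deriv(h,a)
deriv(h,b)
deriv(h,c)
deriv(h,e)
deriv(h,g)
deriv(h,h)
deriv(h,i)
deriv(h,j)
deriv(i,g)
deriv(j,a)
deriv(j,b)
deriv(j,c)
deriv(j,e)
deriv(j,g)
deriv(j,h)
deriv(j,i)
deriv(j,j)

round 1: derive deriv(a,c) via R0 from red(a,c)
round 1: derive deriv(a,h) via R0 from red(a,h)
round 1: derive deriv(a,j) via R0 from red(a,j)
round 1: derive deriv(b,g) via R0 from red(b,g)
round 1: derive deriv(e,a) via R0 from red(e,a)
round 1: derive deriv(e,c) via R0 from red(e,c)
round 1: derive deriv(e,i) via R0 from red(e,i)
round 1: derive deriv(e,j) via R0 from red(e,j)
round 1: derive deriv(h,a) via R0 from red(h,a)
round 1: derive deriv(h,b) via R0 from red(h,b)
round 1: derive deriv(h,i) via R0 from red(h,i)
round 1: derive deriv(h,j) via R0 from red(h,j)
round 1: derive deriv(i,g) via R0 from red(i,g)
round 1: derive deriv(j,e) via R0 from red(j,e)
round 1: derive deriv(j,g) via R0 from red(j,g)
round 1: derive deriv(a,b) via R2 from red(a,j), edge(j,b)
round 1: derive deriv(a,e) via R2 from red(a,c), edge(c,e)
round 1: derive deriv(a,i) via R2 from red(a,h), edge(h,i)
round 1: derive deriv(e,b) via R2 from red(e,i), edge(i,b)
round 1: derive deriv(e,e) via R2 from red(e,a), edge(a,e)
round 1: derive deriv(e,h) via R2 from red(e,a), edge(a,h)
round 1: derive deriv(h,e) via R2 from red(h,a), edge(a,e)
round 1: derive deriv(h,h) via R2 from red(h,a), edge(a,h)
round 1: derive deriv(j,a) via R2 from red(j,e), edge(e,a)
round 2: derive deriv(a,a) via R1 from deriv(a,e), deriv(e,a)
round 2: derive deriv(a,g) via R1 from deriv(a,b), deriv(b,g)
round 2: derive deriv(e,g) via R1 from deriv(e,b), deriv(b,g)
round 2: derive deriv(h,c) via R1 from deriv(h,a), deriv(a,c)
round 2: derive deriv(h,g) via R1 from deriv(h,b), deriv(b,g)
round 2: derive deriv(j,b) via R1 from deriv(j,a), deriv(a,b)
round 2: derive deriv(j,c) via R1 from deriv(j,a), deriv(a,c)
round 2: derive deriv(j,h) via R1 from deriv(j,a), deriv(a,h)
round 2: derive deriv(j,i) via R1 from deriv(j,a), deriv(a,i)
round 2: derive deriv(j,j) via R1 from deriv(j,a), deriv(a,j)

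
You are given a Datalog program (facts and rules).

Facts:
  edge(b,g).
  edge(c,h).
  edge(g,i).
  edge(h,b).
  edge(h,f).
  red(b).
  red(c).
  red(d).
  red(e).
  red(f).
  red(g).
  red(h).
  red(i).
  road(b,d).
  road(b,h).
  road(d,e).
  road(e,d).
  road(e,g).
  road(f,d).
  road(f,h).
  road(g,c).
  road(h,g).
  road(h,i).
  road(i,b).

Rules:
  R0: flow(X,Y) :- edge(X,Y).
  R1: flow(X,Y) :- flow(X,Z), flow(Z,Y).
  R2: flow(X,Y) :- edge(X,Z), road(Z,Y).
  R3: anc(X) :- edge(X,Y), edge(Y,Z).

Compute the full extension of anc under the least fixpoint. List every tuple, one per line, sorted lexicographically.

round 1: derive anc(b) via R3 from edge(b,g), edge(g,i)
round 1: derive anc(c) via R3 from edge(c,h), edge(h,b)
round 1: derive anc(h) via R3 from edge(h,b), edge(b,g)

anc(b)
anc(c)
anc(h)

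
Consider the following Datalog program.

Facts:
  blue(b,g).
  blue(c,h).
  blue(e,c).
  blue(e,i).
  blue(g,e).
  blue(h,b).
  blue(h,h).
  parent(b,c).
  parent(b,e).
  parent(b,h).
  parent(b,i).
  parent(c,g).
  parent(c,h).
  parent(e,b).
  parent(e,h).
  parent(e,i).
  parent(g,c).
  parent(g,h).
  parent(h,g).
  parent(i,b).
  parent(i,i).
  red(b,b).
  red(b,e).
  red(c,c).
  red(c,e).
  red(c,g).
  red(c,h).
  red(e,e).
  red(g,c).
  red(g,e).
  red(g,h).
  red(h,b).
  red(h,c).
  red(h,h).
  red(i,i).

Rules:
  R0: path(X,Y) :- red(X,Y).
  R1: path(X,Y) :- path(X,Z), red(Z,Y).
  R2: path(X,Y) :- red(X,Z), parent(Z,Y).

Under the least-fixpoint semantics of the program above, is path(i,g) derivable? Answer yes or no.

round 1: derive path(b,b) via R0 from red(b,b)
round 1: derive path(b,e) via R0 from red(b,e)
round 1: derive path(c,c) via R0 from red(c,c)
round 1: derive path(c,e) via R0 from red(c,e)
round 1: derive path(c,g) via R0 from red(c,g)
round 1: derive path(c,h) via R0 from red(c,h)
round 1: derive path(e,e) via R0 from red(e,e)
round 1: derive path(g,c) via R0 from red(g,c)
round 1: derive path(g,e) via R0 from red(g,e)
round 1: derive path(g,h) via R0 from red(g,h)
round 1: derive path(h,b) via R0 from red(h,b)
round 1: derive path(h,c) via R0 from red(h,c)
round 1: derive path(h,h) via R0 from red(h,h)
round 1: derive path(i,i) via R0 from red(i,i)
round 1: derive path(b,c) via R2 from red(b,b), parent(b,c)
round 1: derive path(b,h) via R2 from red(b,b), parent(b,h)
round 1: derive path(b,i) via R2 from red(b,b), parent(b,i)
round 1: derive path(c,b) via R2 from red(c,e), parent(e,b)
round 1: derive path(c,i) via R2 from red(c,e), parent(e,i)
round 1: derive path(e,b) via R2 from red(e,e), parent(e,b)
round 1: derive path(e,h) via R2 from red(e,e), parent(e,h)
round 1: derive path(e,i) via R2 from red(e,e), parent(e,i)
round 1: derive path(g,b) via R2 from red(g,e), parent(e,b)
round 1: derive path(g,g) via R2 from red(g,c), parent(c,g)
round 1: derive path(g,i) via R2 from red(g,e), parent(e,i)
round 1: derive path(h,e) via R2 from red(h,b), parent(b,e)
round 1: derive path(h,g) via R2 from red(h,c), parent(c,g)
round 1: derive path(h,i) via R2 from red(h,b), parent(b,i)
round 1: derive path(i,b) via R2 from red(i,i), parent(i,b)
round 2: derive path(b,g) via R1 from path(b,c), red(c,g)
round 2: derive path(e,c) via R1 from path(e,h), red(h,c)
round 2: derive path(i,e) via R1 from path(i,b), red(b,e)
round 3: derive path(e,g) via R1 from path(e,c), red(c,g)

no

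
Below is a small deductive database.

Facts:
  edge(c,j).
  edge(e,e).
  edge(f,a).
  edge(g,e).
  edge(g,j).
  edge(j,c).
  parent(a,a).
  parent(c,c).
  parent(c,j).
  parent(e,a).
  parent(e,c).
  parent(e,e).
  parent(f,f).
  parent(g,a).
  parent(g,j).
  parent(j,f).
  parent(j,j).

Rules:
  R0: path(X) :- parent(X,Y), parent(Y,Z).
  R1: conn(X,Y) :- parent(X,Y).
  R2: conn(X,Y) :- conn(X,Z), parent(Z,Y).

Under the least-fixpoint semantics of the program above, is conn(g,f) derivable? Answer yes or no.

round 1: derive conn(a,a) via R1 from parent(a,a)
round 1: derive conn(c,c) via R1 from parent(c,c)
round 1: derive conn(c,j) via R1 from parent(c,j)
round 1: derive conn(e,a) via R1 from parent(e,a)
round 1: derive conn(e,c) via R1 from parent(e,c)
round 1: derive conn(e,e) via R1 from parent(e,e)
round 1: derive conn(f,f) via R1 from parent(f,f)
round 1: derive conn(g,a) via R1 from parent(g,a)
round 1: derive conn(g,j) via R1 from parent(g,j)
round 1: derive conn(j,f) via R1 from parent(j,f)
round 1: derive conn(j,j) via R1 from parent(j,j)
round 2: derive conn(c,f) via R2 from conn(c,j), parent(j,f)
round 2: derive conn(e,j) via R2 from conn(e,c), parent(c,j)
round 2: derive conn(g,f) via R2 from conn(g,j), parent(j,f)
round 3: derive conn(e,f) via R2 from conn(e,j), parent(j,f)

yes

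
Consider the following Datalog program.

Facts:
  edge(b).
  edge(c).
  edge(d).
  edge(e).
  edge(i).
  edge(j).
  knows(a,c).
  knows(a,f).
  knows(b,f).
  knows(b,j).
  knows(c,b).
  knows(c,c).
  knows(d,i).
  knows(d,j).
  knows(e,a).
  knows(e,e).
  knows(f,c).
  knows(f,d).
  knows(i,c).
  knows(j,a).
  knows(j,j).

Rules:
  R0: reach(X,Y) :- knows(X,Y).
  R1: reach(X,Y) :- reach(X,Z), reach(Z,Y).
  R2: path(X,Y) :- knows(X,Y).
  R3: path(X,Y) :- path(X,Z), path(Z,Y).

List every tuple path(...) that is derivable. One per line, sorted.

path(a,a)
path(a,b)
path(a,c)
path(a,d)
path(a,f)
path(a,i)
path(a,j)
path(b,a)
path(b,b)
path(b,c)
path(b,d)
path(b,f)
path(b,i)
path(b,j)
path(c,a)
path(c,b)
path(c,c)
path(c,d)
path(c,f)
path(c,i)
path(c,j)
path(d,a)
path(d,b)
path(d,c)
path(d,d)
path(d,f)
path(d,i)
path(d,j)
path(e,a)
path(e,b)
path(e,c)
path(e,d)
path(e,e)
path(e,f)
path(e,i)
path(e,j)
path(f,a)
path(f,b)
path(f,c)
path(f,d)
path(f,f)
path(f,i)
path(f,j)
path(i,a)
path(i,b)
path(i,c)
path(i,d)
path(i,f)
path(i,i)
path(i,j)
path(j,a)
path(j,b)
path(j,c)
path(j,d)
path(j,f)
path(j,i)
path(j,j)

round 1: derive path(a,c) via R2 from knows(a,c)
round 1: derive path(a,f) via R2 from knows(a,f)
round 1: derive path(b,f) via R2 from knows(b,f)
round 1: derive path(b,j) via R2 from knows(b,j)
round 1: derive path(c,b) via R2 from knows(c,b)
round 1: derive path(c,c) via R2 from knows(c,c)
round 1: derive path(d,i) via R2 from knows(d,i)
round 1: derive path(d,j) via R2 from knows(d,j)
round 1: derive path(e,a) via R2 from knows(e,a)
round 1: derive path(e,e) via R2 from knows(e,e)
round 1: derive path(f,c) via R2 from knows(f,c)
round 1: derive path(f,d) via R2 from knows(f,d)
round 1: derive path(i,c) via R2 from knows(i,c)
round 1: derive path(j,a) via R2 from knows(j,a)
round 1: derive path(j,j) via R2 from knows(j,j)
round 2: derive path(a,b) via R3 from path(a,c), path(c,b)
round 2: derive path(a,d) via R3 from path(a,f), path(f,d)
round 2: derive path(b,a) via R3 from path(b,j), path(j,a)
round 2: derive path(b,c) via R3 from path(b,f), path(f,c)
round 2: derive path(b,d) via R3 from path(b,f), path(f,d)
round 2: derive path(c,f) via R3 from path(c,b), path(b,f)
round 2: derive path(c,j) via R3 from path(c,b), path(b,j)
round 2: derive path(d,a) via R3 from path(d,j), path(j,a)
round 2: derive path(d,c) via R3 from path(d,i), path(i,c)
round 2: derive path(e,c) via R3 from path(e,a), path(a,c)
round 2: derive path(e,f) via R3 from path(e,a), path(a,f)
round 2: derive path(f,b) via R3 from path(f,c), path(c,b)
round 2: derive path(f,i) via R3 from path(f,d), path(d,i)
round 2: derive path(f,j) via R3 from path(f,d), path(d,j)
round 2: derive path(i,b) via R3 from path(i,c), path(c,b)
round 2: derive path(j,c) via R3 from path(j,a), path(a,c)
round 2: derive path(j,f) via R3 from path(j,a), path(a,f)
round 3: derive path(a,a) via R3 from path(a,b), path(b,a)
round 3: derive path(a,i) via R3 from path(a,d), path(d,i)
round 3: derive path(a,j) via R3 from path(a,b), path(b,j)
round 3: derive path(b,b) via R3 from path(b,a), path(a,b)
round 3: derive path(b,i) via R3 from path(b,d), path(d,i)
round 3: derive path(c,a) via R3 from path(c,b), path(b,a)
round 3: derive path(c,d) via R3 from path(c,b), path(b,d)
round 3: derive path(c,i) via R3 from path(c,f), path(f,i)
round 3: derive path(d,b) via R3 from path(d,a), path(a,b)
round 3: derive path(d,d) via R3 from path(d,a), path(a,d)
round 3: derive path(d,f) via R3 from path(d,a), path(a,f)
round 3: derive path(e,b) via R3 from path(e,a), path(a,b)
round 3: derive path(e,d) via R3 from path(e,a), path(a,d)
round 3: derive path(e,i) via R3 from path(e,f), path(f,i)
round 3: derive path(e,j) via R3 from path(e,c), path(c,j)
round 3: derive path(f,a) via R3 from path(f,b), path(b,a)
round 3: derive path(f,f) via R3 from path(f,b), path(b,f)
round 3: derive path(i,a) via R3 from path(i,b), path(b,a)
round 3: derive path(i,d) via R3 from path(i,b), path(b,d)
round 3: derive path(i,f) via R3 from path(i,b), path(b,f)
round 3: derive path(i,j) via R3 from path(i,b), path(b,j)
round 3: derive path(j,b) via R3 from path(j,a), path(a,b)
round 3: derive path(j,d) via R3 from path(j,a), path(a,d)
round 3: derive path(j,i) via R3 from path(j,f), path(f,i)
round 4: derive path(i,i) via R3 from path(i,a), path(a,i)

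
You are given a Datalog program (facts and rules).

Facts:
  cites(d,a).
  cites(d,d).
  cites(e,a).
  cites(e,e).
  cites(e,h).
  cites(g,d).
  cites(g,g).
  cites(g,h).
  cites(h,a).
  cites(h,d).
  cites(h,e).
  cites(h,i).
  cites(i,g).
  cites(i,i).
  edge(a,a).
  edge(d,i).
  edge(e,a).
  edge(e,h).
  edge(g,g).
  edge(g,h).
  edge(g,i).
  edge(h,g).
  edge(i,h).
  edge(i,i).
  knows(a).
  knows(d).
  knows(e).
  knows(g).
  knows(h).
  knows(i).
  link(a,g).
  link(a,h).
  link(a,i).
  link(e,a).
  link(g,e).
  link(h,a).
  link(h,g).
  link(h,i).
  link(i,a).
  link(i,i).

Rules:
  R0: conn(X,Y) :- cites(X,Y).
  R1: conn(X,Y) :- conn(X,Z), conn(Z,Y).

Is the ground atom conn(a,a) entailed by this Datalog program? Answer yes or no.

round 1: derive conn(d,a) via R0 from cites(d,a)
round 1: derive conn(d,d) via R0 from cites(d,d)
round 1: derive conn(e,a) via R0 from cites(e,a)
round 1: derive conn(e,e) via R0 from cites(e,e)
round 1: derive conn(e,h) via R0 from cites(e,h)
round 1: derive conn(g,d) via R0 from cites(g,d)
round 1: derive conn(g,g) via R0 from cites(g,g)
round 1: derive conn(g,h) via R0 from cites(g,h)
round 1: derive conn(h,a) via R0 from cites(h,a)
round 1: derive conn(h,d) via R0 from cites(h,d)
round 1: derive conn(h,e) via R0 from cites(h,e)
round 1: derive conn(h,i) via R0 from cites(h,i)
round 1: derive conn(i,g) via R0 from cites(i,g)
round 1: derive conn(i,i) via R0 from cites(i,i)
round 2: derive conn(e,d) via R1 from conn(e,h), conn(h,d)
round 2: derive conn(e,i) via R1 from conn(e,h), conn(h,i)
round 2: derive conn(g,a) via R1 from conn(g,d), conn(d,a)
round 2: derive conn(g,e) via R1 from conn(g,h), conn(h,e)
round 2: derive conn(g,i) via R1 from conn(g,h), conn(h,i)
round 2: derive conn(h,g) via R1 from conn(h,i), conn(i,g)
round 2: derive conn(h,h) via R1 from conn(h,e), conn(e,h)
round 2: derive conn(i,d) via R1 from conn(i,g), conn(g,d)
round 2: derive conn(i,h) via R1 from conn(i,g), conn(g,h)
round 3: derive conn(e,g) via R1 from conn(e,h), conn(h,g)
round 3: derive conn(i,a) via R1 from conn(i,d), conn(d,a)
round 3: derive conn(i,e) via R1 from conn(i,g), conn(g,e)

no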